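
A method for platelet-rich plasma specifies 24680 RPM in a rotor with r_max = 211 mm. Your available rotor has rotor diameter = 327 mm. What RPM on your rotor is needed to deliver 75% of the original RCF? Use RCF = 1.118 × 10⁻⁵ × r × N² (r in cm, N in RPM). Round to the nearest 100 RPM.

Original rotor: r = 211 mm = 21.1 cm
RCF_original = 1.118 × 10⁻⁵ × 21.1 × (24680)² = 1.118 × 10⁻⁵ × 21.1 × 609,102,400 ≈ 143,686 × g
Target RCF = 0.75 × 143,686 ≈ 107,764.5 × g
Your rotor: r = 327 mm / 2 = 163.5 mm = 16.35 cm
107,764.5 = 1.118 × 10⁻⁵ × 16.35 × N²
N² = 107,764.5 / (18.2793 × 10⁻⁵) = 589,543,910
N ≈ √589,543,910 ≈ 24,280.5

24300 RPM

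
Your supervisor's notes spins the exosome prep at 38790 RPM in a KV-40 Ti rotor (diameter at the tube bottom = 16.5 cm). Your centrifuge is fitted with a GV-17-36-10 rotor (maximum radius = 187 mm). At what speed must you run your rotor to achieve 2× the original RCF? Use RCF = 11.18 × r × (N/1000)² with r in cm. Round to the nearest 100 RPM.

36400 RPM

Original rotor: r = 16.5 / 2 = 8.25 cm
RCF_original = 11.18 × 8.25 × (38.79)² = 11.18 × 8.25 × 1,504.6641 ≈ 138,782.7 × g
Target RCF = 2 × 138,782.7 ≈ 277,565.4 × g
Your rotor: r = 187 mm = 18.7 cm
277,565.4 = 11.18 × 18.7 × (N/1000)²
(N/1000)² = 277,565.4 / 209.066 = 1327.645
N = 1000 × √1327.645 ≈ 36,436.9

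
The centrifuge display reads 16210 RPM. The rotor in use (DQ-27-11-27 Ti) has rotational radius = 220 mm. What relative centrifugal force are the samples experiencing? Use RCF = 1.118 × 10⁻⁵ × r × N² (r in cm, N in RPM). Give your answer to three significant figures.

RCF ≈ 64600 g

r = 220 mm = 22.0 cm
RCF = 1.118 × 10⁻⁵ × r × N²
RCF = 1.118 × 10⁻⁵ × 22 × (16210)² = 1.118 × 10⁻⁵ × 22 × 262,764,100 ≈ 64,629.5 × g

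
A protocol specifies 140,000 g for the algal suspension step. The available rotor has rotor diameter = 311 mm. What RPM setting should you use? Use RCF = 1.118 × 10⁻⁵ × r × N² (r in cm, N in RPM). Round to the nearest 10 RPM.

r = 311 mm / 2 = 155.5 mm = 15.55 cm
140,000 = 1.118 × 10⁻⁵ × 15.55 × N²
N² = 140,000 / (17.3849 × 10⁻⁵) = 805,296,550
N ≈ √805,296,550 ≈ 28,377.7

N ≈ 28380 RPM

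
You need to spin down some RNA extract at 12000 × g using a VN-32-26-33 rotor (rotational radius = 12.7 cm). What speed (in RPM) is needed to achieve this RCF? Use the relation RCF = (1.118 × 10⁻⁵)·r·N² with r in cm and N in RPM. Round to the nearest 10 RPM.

RCF = 1.118 × 10⁻⁵ × r × N²
12,000 = 1.118 × 10⁻⁵ × 12.7 × N²
N² = 12,000 / (14.1986 × 10⁻⁵) = 84,515,375
N ≈ √84,515,375 ≈ 9,193.2

9190 RPM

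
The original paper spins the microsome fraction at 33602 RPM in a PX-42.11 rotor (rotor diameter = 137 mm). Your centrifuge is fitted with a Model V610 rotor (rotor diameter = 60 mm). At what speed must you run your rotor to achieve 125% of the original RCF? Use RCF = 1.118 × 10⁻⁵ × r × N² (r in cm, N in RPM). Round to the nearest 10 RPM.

≈ 56770 RPM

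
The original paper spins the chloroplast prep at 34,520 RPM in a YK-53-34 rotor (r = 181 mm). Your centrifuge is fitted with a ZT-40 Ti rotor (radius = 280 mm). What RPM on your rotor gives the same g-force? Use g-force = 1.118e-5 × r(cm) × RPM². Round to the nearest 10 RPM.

Original rotor: r = 181 mm = 18.1 cm
RCF_original = 1.118 × 10⁻⁵ × 18.1 × (34520)² = 1.118 × 10⁻⁵ × 18.1 × 1,191,630,400 ≈ 241,135.9 × g
Your rotor: r = 280 mm = 28.0 cm
241,135.9 = 1.118 × 10⁻⁵ × 28 × N²
N² = 241,135.9 / (31.304 × 10⁻⁵) = 770,303,795
N ≈ √770,303,795 ≈ 27,754.3

≈ 27750 RPM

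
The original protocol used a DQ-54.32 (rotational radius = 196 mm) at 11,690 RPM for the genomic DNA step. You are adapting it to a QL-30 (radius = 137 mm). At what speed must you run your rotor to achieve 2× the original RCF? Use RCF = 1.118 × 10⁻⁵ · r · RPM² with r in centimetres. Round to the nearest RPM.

19774 RPM

Original rotor: r = 196 mm = 19.6 cm
RCF = 1.118 × 10⁻⁵ × r × N²
RCF_original = 1.118 × 10⁻⁵ × 19.6 × (11690)² = 1.118 × 10⁻⁵ × 19.6 × 136,656,100 ≈ 29,945.2 × g
Target RCF = 2 × 29,945.2 ≈ 59,890.4 × g
Your rotor: r = 137 mm = 13.7 cm
59,890.4 = 1.118 × 10⁻⁵ × 13.7 × N²
N² = 59,890.4 / (15.3166 × 10⁻⁵) = 391,016,283
N ≈ √391,016,283 ≈ 19,774.1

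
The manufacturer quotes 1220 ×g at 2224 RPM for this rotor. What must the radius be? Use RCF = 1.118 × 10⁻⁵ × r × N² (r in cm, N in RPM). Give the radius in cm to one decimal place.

≈ 22.1 cm

1220 = 1.118 × 10⁻⁵ × r × (2224)²
r = 1220 / (1.118 × 10⁻⁵ × 4,946,176) = 1220 / 55.29825 ≈ 22.062 cm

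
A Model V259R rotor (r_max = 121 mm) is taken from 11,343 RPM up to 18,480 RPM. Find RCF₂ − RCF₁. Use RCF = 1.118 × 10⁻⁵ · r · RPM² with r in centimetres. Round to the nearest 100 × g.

28800 x g

r = 121 mm = 12.1 cm
RCF₁ = 1.118 × 10⁻⁵ × 12.1 × (11343)² = 1.118 × 10⁻⁵ × 12.1 × 128,663,649 ≈ 17,405.4 × g
RCF₂ = 1.118 × 10⁻⁵ × 12.1 × (18480)² = 1.118 × 10⁻⁵ × 12.1 × 341,510,400 ≈ 46,198.8 × g
Increase = 46,198.8 − 17,405.4 = 28,793.4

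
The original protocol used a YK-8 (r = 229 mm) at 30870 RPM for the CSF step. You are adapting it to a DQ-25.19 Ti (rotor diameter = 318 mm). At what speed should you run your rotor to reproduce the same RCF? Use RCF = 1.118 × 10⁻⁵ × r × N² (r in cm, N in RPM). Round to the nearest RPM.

Original rotor: r = 229 mm = 22.9 cm
RCF_original = 1.118 × 10⁻⁵ × 22.9 × (30870)² = 1.118 × 10⁻⁵ × 22.9 × 952,956,900 ≈ 243,977.9 × g
Your rotor: r = 318 mm / 2 = 159 mm = 15.9 cm
243,977.9 = 1.118 × 10⁻⁵ × 15.9 × N²
N² = 243,977.9 / (17.7762 × 10⁻⁵) = 1,372,497,497
N ≈ √1,372,497,497 ≈ 37,047.2

≈ 37047 RPM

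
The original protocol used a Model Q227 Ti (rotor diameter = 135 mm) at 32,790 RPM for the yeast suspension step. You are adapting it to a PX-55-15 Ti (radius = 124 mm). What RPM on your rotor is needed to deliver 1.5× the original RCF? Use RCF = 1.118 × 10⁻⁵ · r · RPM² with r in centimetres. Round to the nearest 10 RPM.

≈ 29630 RPM

Original rotor: r = 135 mm / 2 = 67.5 mm = 6.75 cm
RCF_original = 1.118 × 10⁻⁵ × 6.75 × (32790)² = 1.118 × 10⁻⁵ × 6.75 × 1,075,184,100 ≈ 81,138.8 × g
Target RCF = 1.5 × 81,138.8 ≈ 121,708.2 × g
Your rotor: r = 124 mm = 12.4 cm
121,708.2 = 1.118 × 10⁻⁵ × 12.4 × N²
N² = 121,708.2 / (13.8632 × 10⁻⁵) = 877,922,846
N ≈ √877,922,846 ≈ 29,629.8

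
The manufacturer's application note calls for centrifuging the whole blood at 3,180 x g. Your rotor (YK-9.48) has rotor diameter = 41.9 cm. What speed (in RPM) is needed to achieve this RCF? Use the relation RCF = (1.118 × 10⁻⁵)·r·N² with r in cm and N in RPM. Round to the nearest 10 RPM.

N ≈ 3680 RPM

r = 41.9 / 2 = 20.95 cm
3,180 = 1.118 × 10⁻⁵ × 20.95 × N²
N² = 3,180 / (23.4221 × 10⁻⁵) = 13,576,921
N ≈ √13,576,921 ≈ 3,684.7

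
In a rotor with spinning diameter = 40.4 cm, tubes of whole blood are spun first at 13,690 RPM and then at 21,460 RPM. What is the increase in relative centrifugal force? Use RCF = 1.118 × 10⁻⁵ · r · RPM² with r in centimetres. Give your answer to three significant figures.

61700 x g

r = 40.4 / 2 = 20.2 cm
RCF₁ = 1.118 × 10⁻⁵ × 20.2 × (13690)² = 1.118 × 10⁻⁵ × 20.2 × 187,416,100 ≈ 42,325.3 × g
RCF₂ = 1.118 × 10⁻⁵ × 20.2 × (21460)² = 1.118 × 10⁻⁵ × 20.2 × 460,531,600 ≈ 104,004.6 × g
Increase = 104,004.6 − 42,325.3 = 61,679.3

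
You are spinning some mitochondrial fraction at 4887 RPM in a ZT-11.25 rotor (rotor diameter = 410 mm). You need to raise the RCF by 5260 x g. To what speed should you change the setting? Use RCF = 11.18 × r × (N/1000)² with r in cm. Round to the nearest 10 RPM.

≈ 6840 RPM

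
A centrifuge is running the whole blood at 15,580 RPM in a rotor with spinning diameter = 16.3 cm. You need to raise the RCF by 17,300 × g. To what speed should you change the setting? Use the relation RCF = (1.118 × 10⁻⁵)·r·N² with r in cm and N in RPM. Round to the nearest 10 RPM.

20800 RPM

r = 16.3 / 2 = 8.15 cm
Current RCF = 1.118 × 10⁻⁵ × 8.15 × (15580)² = 1.118 × 10⁻⁵ × 8.15 × 242,736,400 ≈ 22,117.4 × g
Target RCF = 22,117.4 + 17,300 = 39,417.4 × g
N² = 39,417.4 / (9.1117 × 10⁻⁵) = 432,602,039
N ≈ √432,602,039 ≈ 20,799.1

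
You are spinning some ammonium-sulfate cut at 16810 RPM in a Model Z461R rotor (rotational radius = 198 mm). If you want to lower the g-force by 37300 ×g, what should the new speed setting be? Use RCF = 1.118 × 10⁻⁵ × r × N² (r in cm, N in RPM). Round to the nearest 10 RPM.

10680 RPM

r = 198 mm = 19.8 cm
Current RCF = 1.118 × 10⁻⁵ × 19.8 × (16810)² = 1.118 × 10⁻⁵ × 19.8 × 282,576,100 ≈ 62,552.2 × g
Target RCF = 62,552.2 − 37,300 = 25,252.2 × g
N² = 25,252.2 / (22.1364 × 10⁻⁵) = 114,075,459
N ≈ √114,075,459 ≈ 10,680.6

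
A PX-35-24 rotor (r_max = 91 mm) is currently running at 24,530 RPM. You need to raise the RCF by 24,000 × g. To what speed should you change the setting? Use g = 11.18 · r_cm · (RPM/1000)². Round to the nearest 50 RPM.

r = 91 mm = 9.1 cm
Current RCF = 11.18 × 9.1 × (24.53)² = 11.18 × 9.1 × 601.7209 ≈ 61,217.9 × g
Target RCF = 61,217.9 + 24,000 = 85,217.9 × g
(N/1000)² = 85,217.9 / 101.738 = 837.6211
N = 1000 × √837.6211 ≈ 28,941.7

28950 RPM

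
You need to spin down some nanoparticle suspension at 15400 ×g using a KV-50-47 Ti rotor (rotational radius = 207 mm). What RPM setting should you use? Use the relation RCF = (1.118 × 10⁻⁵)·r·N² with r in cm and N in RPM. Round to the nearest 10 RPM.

r = 207 mm = 20.7 cm
RCF = 1.118 × 10⁻⁵ × r × N²
15,400 = 1.118 × 10⁻⁵ × 20.7 × N²
N² = 15,400 / (23.1426 × 10⁻⁵) = 66,543,949
N ≈ √66,543,949 ≈ 8,157.4

≈ 8160 RPM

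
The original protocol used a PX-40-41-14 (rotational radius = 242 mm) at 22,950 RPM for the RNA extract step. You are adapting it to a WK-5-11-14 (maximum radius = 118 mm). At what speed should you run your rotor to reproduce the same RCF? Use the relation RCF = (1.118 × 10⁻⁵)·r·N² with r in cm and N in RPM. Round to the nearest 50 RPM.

32850 RPM

Original rotor: r = 242 mm = 24.2 cm
RCF = 1.118 × 10⁻⁵ × r × N²
RCF_original = 1.118 × 10⁻⁵ × 24.2 × (22950)² = 1.118 × 10⁻⁵ × 24.2 × 526,702,500 ≈ 142,502.5 × g
Your rotor: r = 118 mm = 11.8 cm
142,502.5 = 1.118 × 10⁻⁵ × 11.8 × N²
N² = 142,502.5 / (13.1924 × 10⁻⁵) = 1,080,186,319
N ≈ √1,080,186,319 ≈ 32,866.2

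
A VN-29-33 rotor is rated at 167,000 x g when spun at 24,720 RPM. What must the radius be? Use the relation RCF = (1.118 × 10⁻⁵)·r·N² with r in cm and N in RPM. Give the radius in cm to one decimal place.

r ≈ 24.4 cm

167000 = 1.118 × 10⁻⁵ × r × (24720)²
r = 167000 / (1.118 × 10⁻⁵ × 611,078,400) = 167000 / 6831.857 ≈ 24.444 cm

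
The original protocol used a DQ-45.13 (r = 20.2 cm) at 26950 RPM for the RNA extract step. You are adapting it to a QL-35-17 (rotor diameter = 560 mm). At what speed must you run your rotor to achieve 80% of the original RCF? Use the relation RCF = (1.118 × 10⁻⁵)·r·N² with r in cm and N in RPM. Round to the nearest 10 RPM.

RCF_original = 1.118 × 10⁻⁵ × 20.2 × (26950)² = 1.118 × 10⁻⁵ × 20.2 × 726,302,500 ≈ 164,025.3 × g
Target RCF = 0.8 × 164,025.3 ≈ 131,220.2 × g
Your rotor: r = 560 mm / 2 = 280 mm = 28 cm
131,220.2 = 1.118 × 10⁻⁵ × 28 × N²
N² = 131,220.2 / (31.304 × 10⁻⁵) = 419,180,296
N ≈ √419,180,296 ≈ 20,473.9

20470 RPM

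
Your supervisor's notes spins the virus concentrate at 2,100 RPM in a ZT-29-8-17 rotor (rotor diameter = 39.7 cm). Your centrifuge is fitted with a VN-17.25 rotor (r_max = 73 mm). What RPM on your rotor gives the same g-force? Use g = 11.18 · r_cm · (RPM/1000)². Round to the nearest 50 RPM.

≈ 3450 RPM

Original rotor: r = 39.7 / 2 = 19.85 cm
RCF = 11.18 × r × (N/1000)²
RCF_original = 11.18 × 19.85 × (2.1)² = 11.18 × 19.85 × 4.41 ≈ 978.7 × g
Your rotor: r = 73 mm = 7.3 cm
978.7 = 11.18 × 7.3 × (N/1000)²
(N/1000)² = 978.7 / 81.614 = 11.99182
N = 1000 × √11.99182 ≈ 3,462.9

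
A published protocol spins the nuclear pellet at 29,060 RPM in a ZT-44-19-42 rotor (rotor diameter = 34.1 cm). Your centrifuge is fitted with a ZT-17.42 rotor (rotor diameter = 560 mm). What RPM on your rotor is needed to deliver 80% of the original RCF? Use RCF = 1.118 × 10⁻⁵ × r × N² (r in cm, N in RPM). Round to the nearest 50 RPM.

Original rotor: r = 34.1 / 2 = 17.05 cm
RCF_original = 1.118 × 10⁻⁵ × 17.05 × (29060)² = 1.118 × 10⁻⁵ × 17.05 × 844,483,600 ≈ 160,974.6 × g
Target RCF = 0.8 × 160,974.6 ≈ 128,779.7 × g
Your rotor: r = 560 mm / 2 = 280 mm = 28 cm
128,779.7 = 1.118 × 10⁻⁵ × 28 × N²
N² = 128,779.7 / (31.304 × 10⁻⁵) = 411,384,168
N ≈ √411,384,168 ≈ 20,282.6

≈ 20300 RPM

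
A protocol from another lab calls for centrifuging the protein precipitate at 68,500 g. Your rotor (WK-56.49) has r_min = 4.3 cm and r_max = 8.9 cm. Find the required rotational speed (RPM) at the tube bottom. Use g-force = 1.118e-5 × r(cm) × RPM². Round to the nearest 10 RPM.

26240 RPM

Use r_max = 8.9 cm.
68,500 = 1.118 × 10⁻⁵ × 8.9 × N²
N² = 68,500 / (9.9502 × 10⁻⁵) = 688,428,373
N ≈ √688,428,373 ≈ 26,237.9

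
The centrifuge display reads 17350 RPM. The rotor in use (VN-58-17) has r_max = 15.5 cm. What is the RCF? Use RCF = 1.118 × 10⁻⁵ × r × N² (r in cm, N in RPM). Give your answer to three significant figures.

≈ 52200 × g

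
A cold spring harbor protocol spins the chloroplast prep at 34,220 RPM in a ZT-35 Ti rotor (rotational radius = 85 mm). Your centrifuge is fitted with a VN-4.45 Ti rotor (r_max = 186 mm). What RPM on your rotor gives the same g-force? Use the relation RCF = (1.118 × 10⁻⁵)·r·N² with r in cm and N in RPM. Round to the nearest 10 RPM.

23130 RPM

Original rotor: r = 85 mm = 8.5 cm
RCF = 1.118 × 10⁻⁵ × r × N²
RCF_original = 1.118 × 10⁻⁵ × 8.5 × (34220)² = 1.118 × 10⁻⁵ × 8.5 × 1,171,008,400 ≈ 111,280.9 × g
Your rotor: r = 186 mm = 18.6 cm
111,280.9 = 1.118 × 10⁻⁵ × 18.6 × N²
N² = 111,280.9 / (20.7948 × 10⁻⁵) = 535,138,111
N ≈ √535,138,111 ≈ 23,133.1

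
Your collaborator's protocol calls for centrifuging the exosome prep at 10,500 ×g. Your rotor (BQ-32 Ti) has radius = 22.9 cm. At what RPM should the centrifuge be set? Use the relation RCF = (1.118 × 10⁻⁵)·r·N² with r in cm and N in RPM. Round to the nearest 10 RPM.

N ≈ 6400 RPM

RCF = 1.118 × 10⁻⁵ × r × N²
10,500 = 1.118 × 10⁻⁵ × 22.9 × N²
N² = 10,500 / (25.6022 × 10⁻⁵) = 41,012,101
N ≈ √41,012,101 ≈ 6,404.1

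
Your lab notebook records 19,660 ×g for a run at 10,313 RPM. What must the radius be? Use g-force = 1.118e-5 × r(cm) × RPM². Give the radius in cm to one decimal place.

16.5 cm

19660 = 1.118 × 10⁻⁵ × r × (10313)²
r = 19660 / (1.118 × 10⁻⁵ × 106,357,969) = 19660 / 1189.082 ≈ 16.534 cm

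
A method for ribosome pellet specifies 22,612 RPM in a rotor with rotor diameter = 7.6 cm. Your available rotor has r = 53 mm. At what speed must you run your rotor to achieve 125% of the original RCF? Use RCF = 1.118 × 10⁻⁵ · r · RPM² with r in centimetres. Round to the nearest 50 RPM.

21400 RPM

Original rotor: r = 7.6 / 2 = 3.8 cm
RCF = 1.118 × 10⁻⁵ × r × N²
RCF_original = 1.118 × 10⁻⁵ × 3.8 × (22612)² = 1.118 × 10⁻⁵ × 3.8 × 511,302,544 ≈ 21,722.2 × g
Target RCF = 1.25 × 21,722.2 ≈ 27,152.8 × g
Your rotor: r = 53 mm = 5.3 cm
27,152.8 = 1.118 × 10⁻⁵ × 5.3 × N²
N² = 27,152.8 / (5.9254 × 10⁻⁵) = 458,244,169
N ≈ √458,244,169 ≈ 21,406.6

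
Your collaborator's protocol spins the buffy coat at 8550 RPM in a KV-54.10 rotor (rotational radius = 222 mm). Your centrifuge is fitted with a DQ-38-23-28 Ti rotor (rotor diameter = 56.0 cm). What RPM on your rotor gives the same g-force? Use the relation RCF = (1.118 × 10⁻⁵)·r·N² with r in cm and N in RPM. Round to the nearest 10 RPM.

7610 RPM

Original rotor: r = 222 mm = 22.2 cm
RCF_original = 1.118 × 10⁻⁵ × 22.2 × (8550)² = 1.118 × 10⁻⁵ × 22.2 × 73,102,500 ≈ 18,143.7 × g
Your rotor: r = 56.0 / 2 = 28 cm
18,143.7 = 1.118 × 10⁻⁵ × 28 × N²
N² = 18,143.7 / (31.304 × 10⁻⁵) = 57,959,686
N ≈ √57,959,686 ≈ 7,613.1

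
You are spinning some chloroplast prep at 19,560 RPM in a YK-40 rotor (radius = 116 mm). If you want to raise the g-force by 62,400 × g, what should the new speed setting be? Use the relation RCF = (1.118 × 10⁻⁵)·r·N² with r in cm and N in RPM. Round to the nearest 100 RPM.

≈ 29400 RPM

r = 116 mm = 11.6 cm
Current RCF = 1.118 × 10⁻⁵ × 11.6 × (19560)² = 1.118 × 10⁻⁵ × 11.6 × 382,593,600 ≈ 49,617.8 × g
Target RCF = 49,617.8 + 62,400 = 112,017.8 × g
N² = 112,017.8 / (12.9688 × 10⁻⁵) = 863,748,381
N ≈ √863,748,381 ≈ 29,389.6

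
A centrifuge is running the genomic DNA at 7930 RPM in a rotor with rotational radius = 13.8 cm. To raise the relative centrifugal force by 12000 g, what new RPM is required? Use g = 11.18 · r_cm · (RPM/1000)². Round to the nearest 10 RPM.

Current RCF = 11.18 × 13.8 × (7.93)² = 11.18 × 13.8 × 62.8849 ≈ 9,702.1 × g
Target RCF = 9,702.1 + 12,000 = 21,702.1 × g
(N/1000)² = 21,702.1 / 154.284 = 140.6633
N = 1000 × √140.6633 ≈ 11,860.2

≈ 11860 RPM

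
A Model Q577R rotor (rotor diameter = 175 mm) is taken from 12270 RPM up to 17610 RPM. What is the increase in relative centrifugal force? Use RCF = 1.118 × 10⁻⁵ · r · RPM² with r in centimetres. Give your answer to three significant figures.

r = 175 mm / 2 = 87.5 mm = 8.75 cm
RCF₁ = 1.118 × 10⁻⁵ × 8.75 × (12270)² = 1.118 × 10⁻⁵ × 8.75 × 150,552,900 ≈ 14,727.8 × g
RCF₂ = 1.118 × 10⁻⁵ × 8.75 × (17610)² = 1.118 × 10⁻⁵ × 8.75 × 310,112,100 ≈ 30,336.7 × g
Increase = 30,336.7 − 14,727.8 = 15,608.9

≈ 15600 ×g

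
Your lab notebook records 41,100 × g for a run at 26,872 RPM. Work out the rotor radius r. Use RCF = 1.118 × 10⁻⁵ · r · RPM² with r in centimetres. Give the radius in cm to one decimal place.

r ≈ 5.1 cm

RCF = 1.118 × 10⁻⁵ × r × N²
41100 = 1.118 × 10⁻⁵ × r × (26872)²
r = 41100 / (1.118 × 10⁻⁵ × 722,104,384) = 41100 / 8073.127 ≈ 5.091 cm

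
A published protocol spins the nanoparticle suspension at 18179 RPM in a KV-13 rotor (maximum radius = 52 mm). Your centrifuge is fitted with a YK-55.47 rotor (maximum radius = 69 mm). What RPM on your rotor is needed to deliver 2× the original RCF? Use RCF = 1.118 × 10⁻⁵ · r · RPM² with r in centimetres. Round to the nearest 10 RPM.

22320 RPM

Original rotor: r = 52 mm = 5.2 cm
RCF = 1.118 × 10⁻⁵ × r × N²
RCF_original = 1.118 × 10⁻⁵ × 5.2 × (18179)² = 1.118 × 10⁻⁵ × 5.2 × 330,476,041 ≈ 19,212.6 × g
Target RCF = 2 × 19,212.6 ≈ 38,425.2 × g
Your rotor: r = 69 mm = 6.9 cm
38,425.2 = 1.118 × 10⁻⁵ × 6.9 × N²
N² = 38,425.2 / (7.7142 × 10⁻⁵) = 498,109,979
N ≈ √498,109,979 ≈ 22,318.4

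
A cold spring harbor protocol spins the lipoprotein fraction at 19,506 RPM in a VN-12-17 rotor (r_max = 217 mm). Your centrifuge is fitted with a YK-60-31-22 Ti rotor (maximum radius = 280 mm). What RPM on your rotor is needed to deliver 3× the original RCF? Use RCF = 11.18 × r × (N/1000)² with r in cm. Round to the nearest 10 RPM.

29740 RPM

Original rotor: r = 217 mm = 21.7 cm
RCF_original = 11.18 × 21.7 × (19.506)² = 11.18 × 21.7 × 380.484036 ≈ 92,307.7 × g
Target RCF = 3 × 92,307.7 ≈ 276,923.1 × g
Your rotor: r = 280 mm = 28.0 cm
276,923.1 = 11.18 × 28 × (N/1000)²
(N/1000)² = 276,923.1 / 313.04 = 884.6253
N = 1000 × √884.6253 ≈ 29,742.7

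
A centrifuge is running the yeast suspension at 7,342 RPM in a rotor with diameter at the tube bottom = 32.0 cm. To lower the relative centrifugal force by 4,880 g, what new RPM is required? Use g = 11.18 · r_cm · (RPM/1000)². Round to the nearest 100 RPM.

5200 RPM

r = 32.0 / 2 = 16 cm
Current RCF = 11.18 × 16 × (7.342)² = 11.18 × 16 × 53.904964 ≈ 9,642.5 × g
Target RCF = 9,642.5 − 4,880 = 4,762.5 × g
(N/1000)² = 4,762.5 / 178.88 = 26.62399
N = 1000 × √26.62399 ≈ 5,159.8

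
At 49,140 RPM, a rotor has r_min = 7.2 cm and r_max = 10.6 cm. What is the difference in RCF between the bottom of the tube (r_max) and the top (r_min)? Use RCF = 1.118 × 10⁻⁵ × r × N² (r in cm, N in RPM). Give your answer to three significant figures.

ΔRCF = 1.118 × 10⁻⁵ × (r_max − r_min) × N² = 1.118 × 10⁻⁵ × 3.4 × 2,414,739,600 ≈ 91,789.1

≈ 91800 x g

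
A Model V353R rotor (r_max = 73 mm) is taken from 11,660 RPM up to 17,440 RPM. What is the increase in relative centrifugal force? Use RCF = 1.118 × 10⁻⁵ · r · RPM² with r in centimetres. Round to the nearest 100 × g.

13700 × g

r = 73 mm = 7.3 cm
RCF₁ = 1.118 × 10⁻⁵ × 7.3 × (11660)² = 1.118 × 10⁻⁵ × 7.3 × 135,955,600 ≈ 11,095.9 × g
RCF₂ = 1.118 × 10⁻⁵ × 7.3 × (17440)² = 1.118 × 10⁻⁵ × 7.3 × 304,153,600 ≈ 24,823.2 × g
Increase = 24,823.2 − 11,095.9 = 13,727.3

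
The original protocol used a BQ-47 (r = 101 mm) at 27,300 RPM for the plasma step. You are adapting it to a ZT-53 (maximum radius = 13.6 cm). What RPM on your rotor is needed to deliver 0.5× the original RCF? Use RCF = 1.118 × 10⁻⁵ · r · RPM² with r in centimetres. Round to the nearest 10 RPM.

≈ 16640 RPM

Original rotor: r = 101 mm = 10.1 cm
RCF_original = 1.118 × 10⁻⁵ × 10.1 × (27300)² = 1.118 × 10⁻⁵ × 10.1 × 745,290,000 ≈ 84,156.7 × g
Target RCF = 0.5 × 84,156.7 ≈ 42,078.3 × g
42,078.3 = 1.118 × 10⁻⁵ × 13.6 × N²
N² = 42,078.3 / (15.2048 × 10⁻⁵) = 276,743,528
N ≈ √276,743,528 ≈ 16,635.6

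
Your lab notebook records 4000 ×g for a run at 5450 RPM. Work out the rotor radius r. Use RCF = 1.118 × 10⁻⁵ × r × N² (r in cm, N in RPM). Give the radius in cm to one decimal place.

≈ 12.0 cm

4000 = 1.118 × 10⁻⁵ × r × (5450)²
r = 4000 / (1.118 × 10⁻⁵ × 29,702,500) = 4000 / 332.0739 ≈ 12.046 cm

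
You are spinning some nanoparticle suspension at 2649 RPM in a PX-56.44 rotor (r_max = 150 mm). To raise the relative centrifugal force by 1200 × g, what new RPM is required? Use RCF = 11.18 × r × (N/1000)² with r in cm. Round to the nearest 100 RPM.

≈ 3800 RPM

r = 150 mm = 15.0 cm
Current RCF = 11.18 × 15 × (2.649)² = 11.18 × 15 × 7.017201 ≈ 1,176.8 × g
Target RCF = 1,176.8 + 1,200 = 2,376.8 × g
(N/1000)² = 2,376.8 / 167.7 = 14.17293
N = 1000 × √14.17293 ≈ 3,764.7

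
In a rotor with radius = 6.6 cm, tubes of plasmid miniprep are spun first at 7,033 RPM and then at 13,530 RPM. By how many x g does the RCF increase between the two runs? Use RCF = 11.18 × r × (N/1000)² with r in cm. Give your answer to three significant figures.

RCF₁ = 11.18 × 6.6 × (7.033)² = 11.18 × 6.6 × 49.463089 ≈ 3,649.8 × g
RCF₂ = 11.18 × 6.6 × (13.53)² = 11.18 × 6.6 × 183.0609 ≈ 13,507.7 × g
Increase = 13,507.7 − 3,649.8 = 9,857.9

9860 x g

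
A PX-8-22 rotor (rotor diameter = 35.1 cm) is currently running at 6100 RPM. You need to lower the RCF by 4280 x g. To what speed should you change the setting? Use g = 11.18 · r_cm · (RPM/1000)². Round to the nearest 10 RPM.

r = 35.1 / 2 = 17.55 cm
Current RCF = 11.18 × 17.55 × (6.1)² = 11.18 × 17.55 × 37.21 ≈ 7,300.9 × g
Target RCF = 7,300.9 − 4,280 = 3,020.9 × g
(N/1000)² = 3,020.9 / 196.209 = 15.39634
N = 1000 × √15.39634 ≈ 3,923.8

≈ 3920 RPM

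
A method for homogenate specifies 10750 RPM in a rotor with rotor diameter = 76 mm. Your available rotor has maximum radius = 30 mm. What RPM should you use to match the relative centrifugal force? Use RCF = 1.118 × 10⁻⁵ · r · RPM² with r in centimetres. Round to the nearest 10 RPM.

Original rotor: r = 76 mm / 2 = 38 mm = 3.8 cm
RCF_original = 1.118 × 10⁻⁵ × 3.8 × (10750)² = 1.118 × 10⁻⁵ × 3.8 × 115,562,500 ≈ 4,909.6 × g
Your rotor: r = 30 mm = 3.0 cm
4,909.6 = 1.118 × 10⁻⁵ × 3 × N²
N² = 4,909.6 / (3.354 × 10⁻⁵) = 146,380,441
N ≈ √146,380,441 ≈ 12,098.8

12100 RPM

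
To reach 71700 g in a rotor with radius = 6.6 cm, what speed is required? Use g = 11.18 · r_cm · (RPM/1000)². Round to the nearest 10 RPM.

RCF = 11.18 × r × (N/1000)²
71,700 = 11.18 × 6.6 × (N/1000)²
(N/1000)² = 71,700 / 73.788 = 971.7027
N = 1000 × √971.7027 ≈ 31,172.1

N ≈ 31170 RPM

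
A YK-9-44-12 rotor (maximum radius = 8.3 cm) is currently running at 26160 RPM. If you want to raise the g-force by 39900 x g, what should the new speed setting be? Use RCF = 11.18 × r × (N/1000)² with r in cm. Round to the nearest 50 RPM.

Current RCF = 11.18 × 8.3 × (26.16)² = 11.18 × 8.3 × 684.3456 ≈ 63,503.2 × g
Target RCF = 63,503.2 + 39,900 = 103,403.2 × g
(N/1000)² = 103,403.2 / 92.794 = 1114.331
N = 1000 × √1114.331 ≈ 33,381.6

33400 RPM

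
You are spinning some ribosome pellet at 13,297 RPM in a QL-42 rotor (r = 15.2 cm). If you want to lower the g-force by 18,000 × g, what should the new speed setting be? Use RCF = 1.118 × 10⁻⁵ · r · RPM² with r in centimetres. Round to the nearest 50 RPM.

≈ 8400 RPM

Current RCF = 1.118 × 10⁻⁵ × 15.2 × (13297)² = 1.118 × 10⁻⁵ × 15.2 × 176,810,209 ≈ 30,046.4 × g
Target RCF = 30,046.4 − 18,000 = 12,046.4 × g
N² = 12,046.4 / (16.9936 × 10⁻⁵) = 70,887,864
N ≈ √70,887,864 ≈ 8,419.5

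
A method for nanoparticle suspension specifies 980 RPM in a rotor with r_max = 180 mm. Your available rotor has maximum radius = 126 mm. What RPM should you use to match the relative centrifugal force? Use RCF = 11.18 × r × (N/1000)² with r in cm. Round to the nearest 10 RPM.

1170 RPM

Original rotor: r = 180 mm = 18.0 cm
RCF_original = 11.18 × 18 × (0.98)² = 11.18 × 18 × 0.9604 ≈ 193.3 × g
Your rotor: r = 126 mm = 12.6 cm
193.3 = 11.18 × 12.6 × (N/1000)²
(N/1000)² = 193.3 / 140.868 = 1.372207
N = 1000 × √1.372207 ≈ 1,171.4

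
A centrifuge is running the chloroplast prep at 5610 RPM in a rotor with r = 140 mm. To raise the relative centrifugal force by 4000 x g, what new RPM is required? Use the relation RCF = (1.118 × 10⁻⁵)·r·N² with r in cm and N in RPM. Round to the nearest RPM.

7552 RPM

r = 140 mm = 14.0 cm
Current RCF = 1.118 × 10⁻⁵ × 14 × (5610)² = 1.118 × 10⁻⁵ × 14 × 31,472,100 ≈ 4,926 × g
Target RCF = 4,926 + 4,000 = 8,926 × g
N² = 8,926 / (15.652 × 10⁻⁵) = 57,027,856
N ≈ √57,027,856 ≈ 7,551.7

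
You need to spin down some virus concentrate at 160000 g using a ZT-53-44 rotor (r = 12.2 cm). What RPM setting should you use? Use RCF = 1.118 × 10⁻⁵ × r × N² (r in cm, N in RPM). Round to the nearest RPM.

34250 RPM

160,000 = 1.118 × 10⁻⁵ × 12.2 × N²
N² = 160,000 / (13.6396 × 10⁻⁵) = 1,173,054,928
N ≈ √1,173,054,928 ≈ 34,249.9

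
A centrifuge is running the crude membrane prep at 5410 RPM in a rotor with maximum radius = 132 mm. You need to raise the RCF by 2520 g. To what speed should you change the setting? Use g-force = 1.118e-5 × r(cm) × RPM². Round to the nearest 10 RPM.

≈ 6810 RPM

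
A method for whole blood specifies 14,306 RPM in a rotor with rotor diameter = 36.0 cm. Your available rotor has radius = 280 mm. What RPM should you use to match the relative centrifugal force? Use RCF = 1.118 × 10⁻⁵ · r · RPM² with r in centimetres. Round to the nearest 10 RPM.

Original rotor: r = 36.0 / 2 = 18 cm
RCF = 1.118 × 10⁻⁵ × r × N²
RCF_original = 1.118 × 10⁻⁵ × 18 × (14306)² = 1.118 × 10⁻⁵ × 18 × 204,661,636 ≈ 41,186.1 × g
Your rotor: r = 280 mm = 28.0 cm
41,186.1 = 1.118 × 10⁻⁵ × 28 × N²
N² = 41,186.1 / (31.304 × 10⁻⁵) = 131,568,170
N ≈ √131,568,170 ≈ 11,470.3

≈ 11470 RPM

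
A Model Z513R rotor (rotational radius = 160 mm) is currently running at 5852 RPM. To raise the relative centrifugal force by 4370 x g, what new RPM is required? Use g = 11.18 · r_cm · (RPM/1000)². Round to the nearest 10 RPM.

≈ 7660 RPM

r = 160 mm = 16.0 cm
Current RCF = 11.18 × 16 × (5.852)² = 11.18 × 16 × 34.245904 ≈ 6,125.9 × g
Target RCF = 6,125.9 + 4,370 = 10,495.9 × g
(N/1000)² = 10,495.9 / 178.88 = 58.67565
N = 1000 × √58.67565 ≈ 7,660.0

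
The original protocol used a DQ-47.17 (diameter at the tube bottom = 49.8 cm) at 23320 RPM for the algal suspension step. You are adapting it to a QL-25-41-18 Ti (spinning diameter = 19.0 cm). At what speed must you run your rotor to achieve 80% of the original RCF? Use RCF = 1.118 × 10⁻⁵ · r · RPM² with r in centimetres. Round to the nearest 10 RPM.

≈ 33770 RPM

Original rotor: r = 49.8 / 2 = 24.9 cm
RCF_original = 1.118 × 10⁻⁵ × 24.9 × (23320)² = 1.118 × 10⁻⁵ × 24.9 × 543,822,400 ≈ 151,390.4 × g
Target RCF = 0.8 × 151,390.4 ≈ 121,112.3 × g
Your rotor: r = 19.0 / 2 = 9.5 cm
121,112.3 = 1.118 × 10⁻⁵ × 9.5 × N²
N² = 121,112.3 / (10.621 × 10⁻⁵) = 1,140,309,764
N ≈ √1,140,309,764 ≈ 33,768.5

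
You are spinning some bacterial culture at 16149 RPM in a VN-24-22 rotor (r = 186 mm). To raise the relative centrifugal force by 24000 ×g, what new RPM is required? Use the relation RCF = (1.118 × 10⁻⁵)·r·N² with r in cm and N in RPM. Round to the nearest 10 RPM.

r = 186 mm = 18.6 cm
Current RCF = 1.118 × 10⁻⁵ × 18.6 × (16149)² = 1.118 × 10⁻⁵ × 18.6 × 260,790,201 ≈ 54,230.8 × g
Target RCF = 54,230.8 + 24,000 = 78,230.8 × g
N² = 78,230.8 / (20.7948 × 10⁻⁵) = 376,203,666
N ≈ √376,203,666 ≈ 19,396.0

N₂ ≈ 19400 RPM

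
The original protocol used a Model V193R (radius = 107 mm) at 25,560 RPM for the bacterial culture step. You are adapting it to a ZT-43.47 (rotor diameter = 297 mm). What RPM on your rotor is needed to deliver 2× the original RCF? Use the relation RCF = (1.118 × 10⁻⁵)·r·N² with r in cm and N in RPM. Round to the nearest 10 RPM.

Original rotor: r = 107 mm = 10.7 cm
RCF_original = 1.118 × 10⁻⁵ × 10.7 × (25560)² = 1.118 × 10⁻⁵ × 10.7 × 653,313,600 ≈ 78,153.3 × g
Target RCF = 2 × 78,153.3 ≈ 156,306.6 × g
Your rotor: r = 297 mm / 2 = 148.5 mm = 14.85 cm
156,306.6 = 1.118 × 10⁻⁵ × 14.85 × N²
N² = 156,306.6 / (16.6023 × 10⁻⁵) = 941,475,579
N ≈ √941,475,579 ≈ 30,683.5

≈ 30680 RPM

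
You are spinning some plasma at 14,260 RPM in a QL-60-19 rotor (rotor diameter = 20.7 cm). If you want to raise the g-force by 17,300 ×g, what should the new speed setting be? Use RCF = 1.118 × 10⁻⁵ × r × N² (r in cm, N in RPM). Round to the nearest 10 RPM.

N₂ ≈ 18780 RPM

r = 20.7 / 2 = 10.35 cm
Current RCF = 1.118 × 10⁻⁵ × 10.35 × (14260)² = 1.118 × 10⁻⁵ × 10.35 × 203,347,600 ≈ 23,530 × g
Target RCF = 23,530 + 17,300 = 40,830 × g
N² = 40,830 / (11.5713 × 10⁻⁵) = 352,855,772
N ≈ √352,855,772 ≈ 18,784.5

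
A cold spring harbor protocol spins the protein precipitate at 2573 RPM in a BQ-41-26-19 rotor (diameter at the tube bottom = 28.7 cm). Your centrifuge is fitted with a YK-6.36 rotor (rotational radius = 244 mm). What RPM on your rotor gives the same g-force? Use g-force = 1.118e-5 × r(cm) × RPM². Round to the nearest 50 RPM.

Original rotor: r = 28.7 / 2 = 14.35 cm
RCF_original = 1.118 × 10⁻⁵ × 14.35 × (2573)² = 1.118 × 10⁻⁵ × 14.35 × 6,620,329 ≈ 1,062.1 × g
Your rotor: r = 244 mm = 24.4 cm
1,062.1 = 1.118 × 10⁻⁵ × 24.4 × N²
N² = 1,062.1 / (27.2792 × 10⁻⁵) = 3,893,443
N ≈ √3,893,443 ≈ 1,973.2

1950 RPM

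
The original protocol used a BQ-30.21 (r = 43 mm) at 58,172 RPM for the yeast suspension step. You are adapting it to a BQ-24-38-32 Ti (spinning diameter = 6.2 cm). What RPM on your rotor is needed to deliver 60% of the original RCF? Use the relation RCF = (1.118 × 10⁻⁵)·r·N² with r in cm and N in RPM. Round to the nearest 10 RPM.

Original rotor: r = 43 mm = 4.3 cm
RCF_original = 1.118 × 10⁻⁵ × 4.3 × (58172)² = 1.118 × 10⁻⁵ × 4.3 × 3,383,981,584 ≈ 162,681.5 × g
Target RCF = 0.6 × 162,681.5 ≈ 97,608.9 × g
Your rotor: r = 6.2 / 2 = 3.1 cm
97,608.9 = 1.118 × 10⁻⁵ × 3.1 × N²
N² = 97,608.9 / (3.4658 × 10⁻⁵) = 2,816,345,433
N ≈ √2,816,345,433 ≈ 53,069.3

≈ 53070 RPM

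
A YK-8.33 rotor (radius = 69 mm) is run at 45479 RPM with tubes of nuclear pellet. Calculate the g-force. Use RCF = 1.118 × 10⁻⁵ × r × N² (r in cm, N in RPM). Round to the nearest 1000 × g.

r = 69 mm = 6.9 cm
RCF = 1.118 × 10⁻⁵ × 6.9 × (45479)² = 1.118 × 10⁻⁵ × 6.9 × 2,068,339,441 ≈ 159,555.8 × g

≈ 160000 g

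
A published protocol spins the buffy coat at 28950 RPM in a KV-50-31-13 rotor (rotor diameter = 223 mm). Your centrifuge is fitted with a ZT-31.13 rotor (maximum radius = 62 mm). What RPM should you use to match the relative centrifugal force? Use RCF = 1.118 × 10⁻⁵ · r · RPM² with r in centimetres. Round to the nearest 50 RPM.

Original rotor: r = 223 mm / 2 = 111.5 mm = 11.15 cm
RCF_original = 1.118 × 10⁻⁵ × 11.15 × (28950)² = 1.118 × 10⁻⁵ × 11.15 × 838,102,500 ≈ 104,475.3 × g
Your rotor: r = 62 mm = 6.2 cm
104,475.3 = 1.118 × 10⁻⁵ × 6.2 × N²
N² = 104,475.3 / (6.9316 × 10⁻⁵) = 1,507,232,096
N ≈ √1,507,232,096 ≈ 38,823.1

38800 RPM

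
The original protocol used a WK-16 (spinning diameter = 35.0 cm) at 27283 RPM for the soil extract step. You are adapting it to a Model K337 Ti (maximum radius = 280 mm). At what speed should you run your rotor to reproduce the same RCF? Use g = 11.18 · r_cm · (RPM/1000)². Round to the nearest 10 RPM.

≈ 21570 RPM

Original rotor: r = 35.0 / 2 = 17.5 cm
RCF_original = 11.18 × 17.5 × (27.283)² = 11.18 × 17.5 × 744.362089 ≈ 145,634.4 × g
Your rotor: r = 280 mm = 28.0 cm
145,634.4 = 11.18 × 28 × (N/1000)²
(N/1000)² = 145,634.4 / 313.04 = 465.2262
N = 1000 × √465.2262 ≈ 21,569.1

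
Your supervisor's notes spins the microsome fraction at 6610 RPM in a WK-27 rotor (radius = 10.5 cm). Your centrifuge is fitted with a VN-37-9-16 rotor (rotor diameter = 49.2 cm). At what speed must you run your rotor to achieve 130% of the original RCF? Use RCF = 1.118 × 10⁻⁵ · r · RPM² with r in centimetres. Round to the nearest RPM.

RCF_original = 1.118 × 10⁻⁵ × 10.5 × (6610)² = 1.118 × 10⁻⁵ × 10.5 × 43,692,100 ≈ 5,129 × g
Target RCF = 1.3 × 5,129 ≈ 6,667.7 × g
Your rotor: r = 49.2 / 2 = 24.6 cm
6,667.7 = 1.118 × 10⁻⁵ × 24.6 × N²
N² = 6,667.7 / (27.5028 × 10⁻⁵) = 24,243,713
N ≈ √24,243,713 ≈ 4,923.8

≈ 4924 RPM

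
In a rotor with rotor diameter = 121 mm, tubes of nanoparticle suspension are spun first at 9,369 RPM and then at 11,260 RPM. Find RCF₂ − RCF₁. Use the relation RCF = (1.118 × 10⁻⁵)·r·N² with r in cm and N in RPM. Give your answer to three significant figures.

r = 121 mm / 2 = 60.5 mm = 6.05 cm
RCF₁ = 1.118 × 10⁻⁵ × 6.05 × (9369)² = 1.118 × 10⁻⁵ × 6.05 × 87,778,161 ≈ 5,937.2 × g
RCF₂ = 1.118 × 10⁻⁵ × 6.05 × (11260)² = 1.118 × 10⁻⁵ × 6.05 × 126,787,600 ≈ 8,575.8 × g
Increase = 8,575.8 − 5,937.2 = 2,638.6

2640 x g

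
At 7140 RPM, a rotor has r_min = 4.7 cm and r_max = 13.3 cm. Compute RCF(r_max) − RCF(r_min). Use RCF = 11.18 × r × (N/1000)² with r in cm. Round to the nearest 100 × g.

ΔRCF = 11.18 × (r_max − r_min) × (N/1000)² = 11.18 × 8.6 × 50.9796 ≈ 4,901.6

4900 g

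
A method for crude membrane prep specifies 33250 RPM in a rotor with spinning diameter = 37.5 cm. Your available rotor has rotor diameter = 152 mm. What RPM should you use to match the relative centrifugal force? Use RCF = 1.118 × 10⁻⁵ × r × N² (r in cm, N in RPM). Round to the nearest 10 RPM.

52230 RPM

Original rotor: r = 37.5 / 2 = 18.75 cm
RCF_original = 1.118 × 10⁻⁵ × 18.75 × (33250)² = 1.118 × 10⁻⁵ × 18.75 × 1,105,562,500 ≈ 231,753.5 × g
Your rotor: r = 152 mm / 2 = 76 mm = 7.6 cm
231,753.5 = 1.118 × 10⁻⁵ × 7.6 × N²
N² = 231,753.5 / (8.4968 × 10⁻⁵) = 2,727,538,603
N ≈ √2,727,538,603 ≈ 52,225.8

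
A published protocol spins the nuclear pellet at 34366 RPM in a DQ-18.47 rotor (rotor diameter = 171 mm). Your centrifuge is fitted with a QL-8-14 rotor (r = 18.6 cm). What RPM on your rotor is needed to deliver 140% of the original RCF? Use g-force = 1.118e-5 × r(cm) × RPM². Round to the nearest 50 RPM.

≈ 27550 RPM

Original rotor: r = 171 mm / 2 = 85.5 mm = 8.55 cm
RCF_original = 1.118 × 10⁻⁵ × 8.55 × (34366)² = 1.118 × 10⁻⁵ × 8.55 × 1,181,021,956 ≈ 112,892.7 × g
Target RCF = 1.4 × 112,892.7 ≈ 158,049.8 × g
158,049.8 = 1.118 × 10⁻⁵ × 18.6 × N²
N² = 158,049.8 / (20.7948 × 10⁻⁵) = 760,044,819
N ≈ √760,044,819 ≈ 27,568.9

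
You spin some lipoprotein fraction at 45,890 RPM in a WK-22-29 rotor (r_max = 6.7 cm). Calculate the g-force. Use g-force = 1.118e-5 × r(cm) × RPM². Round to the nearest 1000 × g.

158000 ×g

RCF = 1.118 × 10⁻⁵ × 6.7 × (45890)² = 1.118 × 10⁻⁵ × 6.7 × 2,105,892,100 ≈ 157,744 × g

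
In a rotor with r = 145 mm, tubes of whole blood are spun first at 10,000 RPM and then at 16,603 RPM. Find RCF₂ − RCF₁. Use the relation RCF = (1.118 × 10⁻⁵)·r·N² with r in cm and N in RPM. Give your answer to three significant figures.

≈ 28500 x g

r = 145 mm = 14.5 cm
RCF₁ = 1.118 × 10⁻⁵ × 14.5 × (10000)² = 1.118 × 10⁻⁵ × 14.5 × 100,000,000 ≈ 16,211 × g
RCF₂ = 1.118 × 10⁻⁵ × 14.5 × (16603)² = 1.118 × 10⁻⁵ × 14.5 × 275,659,609 ≈ 44,687.2 × g
Increase = 44,687.2 − 16,211 = 28,476.2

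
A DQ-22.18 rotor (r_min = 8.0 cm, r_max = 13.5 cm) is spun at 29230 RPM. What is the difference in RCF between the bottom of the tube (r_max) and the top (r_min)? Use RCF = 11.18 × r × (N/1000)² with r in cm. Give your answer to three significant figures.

≈ 52500 g

ΔRCF = 11.18 × (r_max − r_min) × (N/1000)² = 11.18 × 5.5 × 854.3929 ≈ 52,536.6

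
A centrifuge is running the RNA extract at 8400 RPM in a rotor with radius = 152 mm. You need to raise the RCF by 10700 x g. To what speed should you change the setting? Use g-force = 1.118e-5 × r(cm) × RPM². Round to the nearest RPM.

11555 RPM

r = 152 mm = 15.2 cm
Current RCF = 1.118 × 10⁻⁵ × 15.2 × (8400)² = 1.118 × 10⁻⁵ × 15.2 × 70,560,000 ≈ 11,990.7 × g
Target RCF = 11,990.7 + 10,700 = 22,690.7 × g
N² = 22,690.7 / (16.9936 × 10⁻⁵) = 133,524,974
N ≈ √133,524,974 ≈ 11,555.3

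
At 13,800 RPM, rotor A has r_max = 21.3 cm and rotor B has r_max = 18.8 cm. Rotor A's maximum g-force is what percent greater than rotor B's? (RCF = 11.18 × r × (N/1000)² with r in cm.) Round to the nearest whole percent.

13%

At equal RPM, RCF scales linearly with r: ratio = 21.3 / 18.8 = 1.1330.
So rotor A delivers 13.3% more g-force.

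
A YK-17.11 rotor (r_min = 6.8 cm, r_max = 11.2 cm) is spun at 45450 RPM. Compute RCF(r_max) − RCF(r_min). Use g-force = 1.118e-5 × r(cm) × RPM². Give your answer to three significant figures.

ΔRCF = 1.118 × 10⁻⁵ × (r_max − r_min) × N² = 1.118 × 10⁻⁵ × 4.4 × 2,065,702,500 ≈ 101,616

ΔRCF ≈ 102000 ×g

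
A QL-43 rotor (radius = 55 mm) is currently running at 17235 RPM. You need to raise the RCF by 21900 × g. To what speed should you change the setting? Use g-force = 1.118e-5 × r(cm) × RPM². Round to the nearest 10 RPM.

≈ 25560 RPM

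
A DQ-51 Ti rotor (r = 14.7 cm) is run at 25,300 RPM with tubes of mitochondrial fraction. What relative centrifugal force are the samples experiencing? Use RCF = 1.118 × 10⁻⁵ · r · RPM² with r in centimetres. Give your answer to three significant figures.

105000 × g

RCF = 1.118 × 10⁻⁵ × 14.7 × (25300)² = 1.118 × 10⁻⁵ × 14.7 × 640,090,000 ≈ 105,196.2 × g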